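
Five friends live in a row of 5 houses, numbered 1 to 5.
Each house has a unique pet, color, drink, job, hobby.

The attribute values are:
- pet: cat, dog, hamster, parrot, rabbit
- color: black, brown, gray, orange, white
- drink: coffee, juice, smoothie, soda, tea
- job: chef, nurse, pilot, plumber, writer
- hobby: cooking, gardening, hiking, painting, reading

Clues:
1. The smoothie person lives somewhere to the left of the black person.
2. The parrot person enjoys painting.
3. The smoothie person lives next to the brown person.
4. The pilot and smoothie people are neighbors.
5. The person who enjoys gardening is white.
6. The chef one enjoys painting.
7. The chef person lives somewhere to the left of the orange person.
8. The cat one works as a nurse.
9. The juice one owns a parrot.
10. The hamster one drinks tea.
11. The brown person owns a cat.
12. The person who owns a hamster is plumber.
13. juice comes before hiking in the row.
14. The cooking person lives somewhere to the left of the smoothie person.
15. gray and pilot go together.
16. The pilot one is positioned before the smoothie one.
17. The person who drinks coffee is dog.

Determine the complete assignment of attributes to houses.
Solution:

House | Pet | Color | Drink | Job | Hobby
-----------------------------------------
  1   | dog | gray | coffee | pilot | cooking
  2   | rabbit | white | smoothie | writer | gardening
  3   | cat | brown | soda | nurse | reading
  4   | parrot | black | juice | chef | painting
  5   | hamster | orange | tea | plumber | hiking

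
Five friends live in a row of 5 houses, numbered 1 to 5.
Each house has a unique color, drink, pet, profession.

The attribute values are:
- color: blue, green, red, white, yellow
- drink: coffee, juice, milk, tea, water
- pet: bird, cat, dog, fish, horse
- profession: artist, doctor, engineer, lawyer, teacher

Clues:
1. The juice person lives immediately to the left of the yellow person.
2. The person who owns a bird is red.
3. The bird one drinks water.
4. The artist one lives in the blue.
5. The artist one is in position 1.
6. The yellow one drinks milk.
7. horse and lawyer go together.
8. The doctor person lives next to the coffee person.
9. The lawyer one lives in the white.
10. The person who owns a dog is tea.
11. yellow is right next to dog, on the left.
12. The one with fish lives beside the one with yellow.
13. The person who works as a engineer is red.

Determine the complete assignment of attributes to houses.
Solution:

House | Color | Drink | Pet | Profession
----------------------------------------
  1   | blue | juice | fish | artist
  2   | yellow | milk | cat | teacher
  3   | green | tea | dog | doctor
  4   | white | coffee | horse | lawyer
  5   | red | water | bird | engineer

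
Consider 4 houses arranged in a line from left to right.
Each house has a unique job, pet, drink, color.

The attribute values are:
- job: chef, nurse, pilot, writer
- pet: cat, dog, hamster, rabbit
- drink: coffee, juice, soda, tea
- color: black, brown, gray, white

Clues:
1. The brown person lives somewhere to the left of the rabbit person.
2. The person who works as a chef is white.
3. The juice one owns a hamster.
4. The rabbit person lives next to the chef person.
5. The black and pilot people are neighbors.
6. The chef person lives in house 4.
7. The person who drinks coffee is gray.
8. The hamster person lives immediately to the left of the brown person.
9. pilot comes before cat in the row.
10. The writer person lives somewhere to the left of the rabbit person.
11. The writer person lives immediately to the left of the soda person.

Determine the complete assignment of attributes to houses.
Solution:

House | Job | Pet | Drink | Color
---------------------------------
  1   | writer | hamster | juice | black
  2   | pilot | dog | soda | brown
  3   | nurse | rabbit | coffee | gray
  4   | chef | cat | tea | white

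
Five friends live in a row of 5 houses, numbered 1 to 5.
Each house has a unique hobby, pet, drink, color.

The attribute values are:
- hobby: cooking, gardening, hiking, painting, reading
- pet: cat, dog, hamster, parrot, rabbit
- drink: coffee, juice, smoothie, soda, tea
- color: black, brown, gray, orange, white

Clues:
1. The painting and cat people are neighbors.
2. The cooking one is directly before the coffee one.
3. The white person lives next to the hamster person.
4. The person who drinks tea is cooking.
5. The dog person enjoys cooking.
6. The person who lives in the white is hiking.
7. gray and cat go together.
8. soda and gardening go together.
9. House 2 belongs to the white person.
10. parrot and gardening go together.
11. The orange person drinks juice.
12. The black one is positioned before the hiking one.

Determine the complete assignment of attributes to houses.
Solution:

House | Hobby | Pet | Drink | Color
-----------------------------------
  1   | cooking | dog | tea | black
  2   | hiking | rabbit | coffee | white
  3   | painting | hamster | juice | orange
  4   | reading | cat | smoothie | gray
  5   | gardening | parrot | soda | brown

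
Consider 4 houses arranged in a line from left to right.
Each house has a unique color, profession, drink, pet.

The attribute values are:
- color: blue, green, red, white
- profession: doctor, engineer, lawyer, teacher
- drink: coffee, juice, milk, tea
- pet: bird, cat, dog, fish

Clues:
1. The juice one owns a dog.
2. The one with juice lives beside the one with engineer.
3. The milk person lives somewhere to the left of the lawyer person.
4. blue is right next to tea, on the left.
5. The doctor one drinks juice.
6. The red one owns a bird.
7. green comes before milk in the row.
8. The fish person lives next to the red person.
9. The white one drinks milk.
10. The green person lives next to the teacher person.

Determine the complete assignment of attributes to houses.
Solution:

House | Color | Profession | Drink | Pet
----------------------------------------
  1   | blue | doctor | juice | dog
  2   | green | engineer | tea | cat
  3   | white | teacher | milk | fish
  4   | red | lawyer | coffee | bird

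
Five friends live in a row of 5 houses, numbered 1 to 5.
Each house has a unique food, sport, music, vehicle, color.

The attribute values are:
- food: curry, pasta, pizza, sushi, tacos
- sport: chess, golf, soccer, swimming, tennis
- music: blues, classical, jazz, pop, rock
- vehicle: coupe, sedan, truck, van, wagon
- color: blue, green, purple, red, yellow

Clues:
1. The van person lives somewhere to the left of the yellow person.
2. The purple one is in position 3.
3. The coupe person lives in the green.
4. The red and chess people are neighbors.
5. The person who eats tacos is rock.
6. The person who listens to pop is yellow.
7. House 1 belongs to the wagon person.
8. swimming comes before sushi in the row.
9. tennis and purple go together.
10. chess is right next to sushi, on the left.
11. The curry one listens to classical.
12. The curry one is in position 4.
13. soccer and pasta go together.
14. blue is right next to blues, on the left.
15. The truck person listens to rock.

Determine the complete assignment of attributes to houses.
Solution:

House | Food | Sport | Music | Vehicle | Color
----------------------------------------------
  1   | pizza | swimming | jazz | wagon | red
  2   | tacos | chess | rock | truck | blue
  3   | sushi | tennis | blues | van | purple
  4   | curry | golf | classical | coupe | green
  5   | pasta | soccer | pop | sedan | yellow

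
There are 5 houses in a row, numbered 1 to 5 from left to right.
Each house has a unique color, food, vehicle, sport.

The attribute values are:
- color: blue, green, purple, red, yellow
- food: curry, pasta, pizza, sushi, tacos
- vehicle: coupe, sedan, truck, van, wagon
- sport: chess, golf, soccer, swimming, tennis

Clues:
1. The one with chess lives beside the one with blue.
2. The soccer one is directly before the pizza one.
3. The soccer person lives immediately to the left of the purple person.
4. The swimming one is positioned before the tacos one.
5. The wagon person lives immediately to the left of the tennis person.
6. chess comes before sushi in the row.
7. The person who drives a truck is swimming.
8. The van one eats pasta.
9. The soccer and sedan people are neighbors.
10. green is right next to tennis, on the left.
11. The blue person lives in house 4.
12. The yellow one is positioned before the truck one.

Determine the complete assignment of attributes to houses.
Solution:

House | Color | Food | Vehicle | Sport
--------------------------------------
  1   | green | curry | wagon | soccer
  2   | purple | pizza | sedan | tennis
  3   | yellow | pasta | van | chess
  4   | blue | sushi | truck | swimming
  5   | red | tacos | coupe | golf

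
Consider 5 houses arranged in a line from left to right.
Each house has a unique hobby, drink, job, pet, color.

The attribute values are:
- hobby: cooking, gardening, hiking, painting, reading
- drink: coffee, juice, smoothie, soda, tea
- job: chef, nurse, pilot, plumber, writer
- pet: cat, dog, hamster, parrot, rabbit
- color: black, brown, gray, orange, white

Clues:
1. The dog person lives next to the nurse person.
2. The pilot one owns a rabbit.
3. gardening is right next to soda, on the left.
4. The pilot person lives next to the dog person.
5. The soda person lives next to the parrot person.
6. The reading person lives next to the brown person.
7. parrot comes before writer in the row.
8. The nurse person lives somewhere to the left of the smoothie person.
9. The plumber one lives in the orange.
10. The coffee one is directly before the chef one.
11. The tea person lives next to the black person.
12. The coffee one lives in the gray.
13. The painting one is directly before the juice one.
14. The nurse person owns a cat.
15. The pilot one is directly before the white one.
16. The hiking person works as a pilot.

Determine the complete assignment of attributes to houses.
Solution:

House | Hobby | Drink | Job | Pet | Color
-----------------------------------------
  1   | hiking | coffee | pilot | rabbit | gray
  2   | gardening | tea | chef | dog | white
  3   | painting | soda | nurse | cat | black
  4   | reading | juice | plumber | parrot | orange
  5   | cooking | smoothie | writer | hamster | brown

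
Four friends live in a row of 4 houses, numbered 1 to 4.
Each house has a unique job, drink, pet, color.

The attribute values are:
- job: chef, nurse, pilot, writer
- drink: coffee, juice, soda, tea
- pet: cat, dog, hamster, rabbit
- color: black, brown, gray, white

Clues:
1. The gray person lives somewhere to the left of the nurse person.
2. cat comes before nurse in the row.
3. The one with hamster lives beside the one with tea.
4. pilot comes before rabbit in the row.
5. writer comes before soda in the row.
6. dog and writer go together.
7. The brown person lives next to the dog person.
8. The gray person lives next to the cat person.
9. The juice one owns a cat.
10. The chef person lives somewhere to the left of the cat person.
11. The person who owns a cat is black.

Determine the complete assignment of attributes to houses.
Solution:

House | Job | Drink | Pet | Color
---------------------------------
  1   | chef | coffee | hamster | brown
  2   | writer | tea | dog | gray
  3   | pilot | juice | cat | black
  4   | nurse | soda | rabbit | white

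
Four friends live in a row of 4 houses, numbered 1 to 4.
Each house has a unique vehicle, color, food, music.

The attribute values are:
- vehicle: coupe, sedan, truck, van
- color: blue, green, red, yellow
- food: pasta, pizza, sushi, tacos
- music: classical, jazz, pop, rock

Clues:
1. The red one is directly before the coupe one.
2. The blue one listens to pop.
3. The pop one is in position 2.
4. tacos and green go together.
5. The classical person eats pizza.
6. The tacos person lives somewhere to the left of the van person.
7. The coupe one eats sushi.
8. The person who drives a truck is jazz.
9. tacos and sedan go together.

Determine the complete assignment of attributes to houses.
Solution:

House | Vehicle | Color | Food | Music
--------------------------------------
  1   | truck | red | pasta | jazz
  2   | coupe | blue | sushi | pop
  3   | sedan | green | tacos | rock
  4   | van | yellow | pizza | classical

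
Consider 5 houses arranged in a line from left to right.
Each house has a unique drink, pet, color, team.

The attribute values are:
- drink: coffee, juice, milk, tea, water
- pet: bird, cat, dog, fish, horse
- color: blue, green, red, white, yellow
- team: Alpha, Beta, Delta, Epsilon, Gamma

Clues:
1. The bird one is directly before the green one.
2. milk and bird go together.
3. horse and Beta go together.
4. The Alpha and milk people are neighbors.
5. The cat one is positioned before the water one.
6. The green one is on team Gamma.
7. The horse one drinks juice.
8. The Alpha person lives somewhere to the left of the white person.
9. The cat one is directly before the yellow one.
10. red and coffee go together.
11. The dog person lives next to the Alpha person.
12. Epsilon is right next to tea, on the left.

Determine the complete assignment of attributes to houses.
Solution:

House | Drink | Pet | Color | Team
----------------------------------
  1   | coffee | dog | red | Epsilon
  2   | tea | cat | blue | Alpha
  3   | milk | bird | yellow | Delta
  4   | water | fish | green | Gamma
  5   | juice | horse | white | Beta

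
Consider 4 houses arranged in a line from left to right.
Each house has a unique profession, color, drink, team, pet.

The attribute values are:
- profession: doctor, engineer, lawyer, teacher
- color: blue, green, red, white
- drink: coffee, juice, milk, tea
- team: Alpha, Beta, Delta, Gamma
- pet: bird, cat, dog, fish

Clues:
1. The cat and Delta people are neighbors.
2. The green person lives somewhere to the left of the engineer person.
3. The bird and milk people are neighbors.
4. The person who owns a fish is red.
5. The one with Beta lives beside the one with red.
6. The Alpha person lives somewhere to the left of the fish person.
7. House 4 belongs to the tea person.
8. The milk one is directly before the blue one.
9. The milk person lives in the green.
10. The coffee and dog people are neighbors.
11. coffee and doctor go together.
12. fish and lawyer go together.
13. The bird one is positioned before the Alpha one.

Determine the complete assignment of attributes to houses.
Solution:

House | Profession | Color | Drink | Team | Pet
-----------------------------------------------
  1   | doctor | white | coffee | Gamma | bird
  2   | teacher | green | milk | Alpha | dog
  3   | engineer | blue | juice | Beta | cat
  4   | lawyer | red | tea | Delta | fish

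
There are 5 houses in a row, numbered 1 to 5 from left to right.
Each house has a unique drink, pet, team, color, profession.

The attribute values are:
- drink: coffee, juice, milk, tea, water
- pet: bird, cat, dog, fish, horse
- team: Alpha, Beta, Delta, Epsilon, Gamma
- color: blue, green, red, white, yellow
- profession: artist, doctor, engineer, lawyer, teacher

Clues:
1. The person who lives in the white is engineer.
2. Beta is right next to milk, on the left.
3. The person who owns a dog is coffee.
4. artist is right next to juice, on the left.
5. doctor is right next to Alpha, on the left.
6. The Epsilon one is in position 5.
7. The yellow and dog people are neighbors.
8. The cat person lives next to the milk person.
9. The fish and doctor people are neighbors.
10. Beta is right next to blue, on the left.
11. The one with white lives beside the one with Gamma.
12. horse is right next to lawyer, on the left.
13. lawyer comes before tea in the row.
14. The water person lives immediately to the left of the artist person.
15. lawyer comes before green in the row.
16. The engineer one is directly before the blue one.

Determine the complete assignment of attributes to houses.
Solution:

House | Drink | Pet | Team | Color | Profession
-----------------------------------------------
  1   | water | cat | Beta | white | engineer
  2   | milk | fish | Gamma | blue | artist
  3   | juice | horse | Delta | yellow | doctor
  4   | coffee | dog | Alpha | red | lawyer
  5   | tea | bird | Epsilon | green | teacher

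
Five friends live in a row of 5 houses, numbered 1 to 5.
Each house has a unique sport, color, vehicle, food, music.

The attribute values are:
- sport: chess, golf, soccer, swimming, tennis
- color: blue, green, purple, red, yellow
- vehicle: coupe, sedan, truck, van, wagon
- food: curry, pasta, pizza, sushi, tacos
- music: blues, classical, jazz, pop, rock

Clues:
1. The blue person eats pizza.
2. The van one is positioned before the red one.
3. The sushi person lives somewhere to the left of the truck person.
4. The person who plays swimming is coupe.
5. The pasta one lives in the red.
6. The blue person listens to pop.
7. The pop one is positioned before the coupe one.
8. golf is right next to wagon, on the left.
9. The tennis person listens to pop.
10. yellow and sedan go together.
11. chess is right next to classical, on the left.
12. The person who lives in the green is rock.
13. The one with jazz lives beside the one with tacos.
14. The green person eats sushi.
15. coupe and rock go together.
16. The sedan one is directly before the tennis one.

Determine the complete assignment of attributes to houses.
Solution:

House | Sport | Color | Vehicle | Food | Music
----------------------------------------------
  1   | chess | purple | van | curry | jazz
  2   | golf | yellow | sedan | tacos | classical
  3   | tennis | blue | wagon | pizza | pop
  4   | swimming | green | coupe | sushi | rock
  5   | soccer | red | truck | pasta | blues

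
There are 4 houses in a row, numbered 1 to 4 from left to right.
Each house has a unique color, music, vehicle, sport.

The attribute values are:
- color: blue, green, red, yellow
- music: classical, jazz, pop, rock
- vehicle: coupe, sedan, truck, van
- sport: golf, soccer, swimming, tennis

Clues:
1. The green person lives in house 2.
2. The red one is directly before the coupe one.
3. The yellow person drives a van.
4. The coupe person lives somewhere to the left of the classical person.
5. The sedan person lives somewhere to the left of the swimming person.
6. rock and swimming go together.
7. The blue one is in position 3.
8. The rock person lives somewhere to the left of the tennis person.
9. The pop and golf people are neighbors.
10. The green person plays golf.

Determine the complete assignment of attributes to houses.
Solution:

House | Color | Music | Vehicle | Sport
---------------------------------------
  1   | red | pop | sedan | soccer
  2   | green | jazz | coupe | golf
  3   | blue | rock | truck | swimming
  4   | yellow | classical | van | tennis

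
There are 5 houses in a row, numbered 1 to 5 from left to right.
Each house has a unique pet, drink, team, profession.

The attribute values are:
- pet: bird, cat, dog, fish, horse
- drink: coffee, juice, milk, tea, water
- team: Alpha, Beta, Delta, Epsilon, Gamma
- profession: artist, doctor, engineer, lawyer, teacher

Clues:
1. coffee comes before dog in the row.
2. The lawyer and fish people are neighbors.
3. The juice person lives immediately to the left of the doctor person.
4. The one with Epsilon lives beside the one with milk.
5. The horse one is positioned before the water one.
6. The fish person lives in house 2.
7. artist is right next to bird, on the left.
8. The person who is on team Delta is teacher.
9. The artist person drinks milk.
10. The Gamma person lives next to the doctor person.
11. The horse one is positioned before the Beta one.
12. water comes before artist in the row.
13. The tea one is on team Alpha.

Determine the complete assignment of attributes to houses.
Solution:

House | Pet | Drink | Team | Profession
---------------------------------------
  1   | horse | juice | Gamma | lawyer
  2   | fish | water | Epsilon | doctor
  3   | cat | milk | Beta | artist
  4   | bird | coffee | Delta | teacher
  5   | dog | tea | Alpha | engineer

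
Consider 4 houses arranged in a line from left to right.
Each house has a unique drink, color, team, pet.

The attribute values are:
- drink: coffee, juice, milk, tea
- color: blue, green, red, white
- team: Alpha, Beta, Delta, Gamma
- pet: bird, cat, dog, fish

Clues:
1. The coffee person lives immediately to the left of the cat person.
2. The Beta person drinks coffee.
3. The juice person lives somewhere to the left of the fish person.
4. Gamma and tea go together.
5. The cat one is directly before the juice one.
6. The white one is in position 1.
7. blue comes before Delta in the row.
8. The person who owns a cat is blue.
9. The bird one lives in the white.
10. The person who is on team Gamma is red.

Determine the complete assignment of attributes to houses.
Solution:

House | Drink | Color | Team | Pet
----------------------------------
  1   | coffee | white | Beta | bird
  2   | milk | blue | Alpha | cat
  3   | juice | green | Delta | dog
  4   | tea | red | Gamma | fish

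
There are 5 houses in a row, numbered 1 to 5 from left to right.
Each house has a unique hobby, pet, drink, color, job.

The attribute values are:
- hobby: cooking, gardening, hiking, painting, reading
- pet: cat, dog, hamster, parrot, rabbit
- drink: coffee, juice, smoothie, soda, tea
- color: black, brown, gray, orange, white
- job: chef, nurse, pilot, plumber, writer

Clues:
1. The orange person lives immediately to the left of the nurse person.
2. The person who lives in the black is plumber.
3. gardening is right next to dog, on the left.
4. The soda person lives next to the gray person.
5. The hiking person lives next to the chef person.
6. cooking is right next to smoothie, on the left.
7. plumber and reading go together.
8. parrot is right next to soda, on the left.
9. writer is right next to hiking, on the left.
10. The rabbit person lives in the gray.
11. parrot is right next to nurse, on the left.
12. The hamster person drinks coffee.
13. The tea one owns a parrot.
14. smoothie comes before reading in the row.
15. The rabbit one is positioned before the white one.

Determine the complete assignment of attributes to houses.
Solution:

House | Hobby | Pet | Drink | Color | Job
-----------------------------------------
  1   | gardening | parrot | tea | orange | writer
  2   | hiking | dog | soda | brown | nurse
  3   | cooking | rabbit | juice | gray | chef
  4   | painting | cat | smoothie | white | pilot
  5   | reading | hamster | coffee | black | plumber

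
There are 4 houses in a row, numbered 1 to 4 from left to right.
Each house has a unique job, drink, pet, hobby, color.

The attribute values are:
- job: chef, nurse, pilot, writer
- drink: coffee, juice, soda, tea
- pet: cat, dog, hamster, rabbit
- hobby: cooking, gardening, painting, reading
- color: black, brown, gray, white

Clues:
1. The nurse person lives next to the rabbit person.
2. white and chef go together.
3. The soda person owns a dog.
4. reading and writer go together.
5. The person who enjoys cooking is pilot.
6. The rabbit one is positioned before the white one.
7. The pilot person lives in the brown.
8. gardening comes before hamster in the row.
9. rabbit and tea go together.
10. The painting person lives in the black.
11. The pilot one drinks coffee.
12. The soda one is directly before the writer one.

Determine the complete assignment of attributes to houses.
Solution:

House | Job | Drink | Pet | Hobby | Color
-----------------------------------------
  1   | nurse | soda | dog | painting | black
  2   | writer | tea | rabbit | reading | gray
  3   | chef | juice | cat | gardening | white
  4   | pilot | coffee | hamster | cooking | brown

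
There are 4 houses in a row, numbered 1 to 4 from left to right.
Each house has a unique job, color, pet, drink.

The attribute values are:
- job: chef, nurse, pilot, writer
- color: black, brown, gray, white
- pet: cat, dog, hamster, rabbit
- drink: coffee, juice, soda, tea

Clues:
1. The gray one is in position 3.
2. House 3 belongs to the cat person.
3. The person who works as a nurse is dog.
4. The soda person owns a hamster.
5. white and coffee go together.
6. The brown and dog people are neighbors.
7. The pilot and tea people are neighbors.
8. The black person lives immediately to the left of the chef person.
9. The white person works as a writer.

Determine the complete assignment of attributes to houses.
Solution:

House | Job | Color | Pet | Drink
---------------------------------
  1   | pilot | brown | hamster | soda
  2   | nurse | black | dog | tea
  3   | chef | gray | cat | juice
  4   | writer | white | rabbit | coffee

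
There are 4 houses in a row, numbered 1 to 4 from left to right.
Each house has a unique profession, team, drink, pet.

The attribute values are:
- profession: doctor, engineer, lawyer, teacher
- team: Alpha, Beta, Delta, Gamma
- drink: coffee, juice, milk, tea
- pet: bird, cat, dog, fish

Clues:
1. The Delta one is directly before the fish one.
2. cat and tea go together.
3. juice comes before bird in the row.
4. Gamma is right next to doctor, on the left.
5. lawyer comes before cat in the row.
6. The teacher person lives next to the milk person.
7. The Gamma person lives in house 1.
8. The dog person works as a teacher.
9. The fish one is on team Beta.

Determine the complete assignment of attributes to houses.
Solution:

House | Profession | Team | Drink | Pet
---------------------------------------
  1   | teacher | Gamma | juice | dog
  2   | doctor | Delta | milk | bird
  3   | lawyer | Beta | coffee | fish
  4   | engineer | Alpha | tea | cat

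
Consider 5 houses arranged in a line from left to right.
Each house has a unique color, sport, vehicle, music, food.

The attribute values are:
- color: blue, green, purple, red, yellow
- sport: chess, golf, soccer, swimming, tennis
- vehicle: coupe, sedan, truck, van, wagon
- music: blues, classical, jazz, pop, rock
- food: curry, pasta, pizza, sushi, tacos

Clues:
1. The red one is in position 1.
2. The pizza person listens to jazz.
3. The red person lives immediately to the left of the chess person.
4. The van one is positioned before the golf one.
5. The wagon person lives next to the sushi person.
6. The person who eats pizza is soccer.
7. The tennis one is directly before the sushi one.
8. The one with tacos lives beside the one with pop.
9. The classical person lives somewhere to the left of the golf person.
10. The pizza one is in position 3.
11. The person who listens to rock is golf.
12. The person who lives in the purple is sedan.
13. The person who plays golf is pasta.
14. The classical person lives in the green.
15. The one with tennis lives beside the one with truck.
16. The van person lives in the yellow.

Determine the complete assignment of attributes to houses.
Solution:

House | Color | Sport | Vehicle | Music | Food
----------------------------------------------
  1   | red | tennis | wagon | blues | tacos
  2   | blue | chess | truck | pop | sushi
  3   | yellow | soccer | van | jazz | pizza
  4   | green | swimming | coupe | classical | curry
  5   | purple | golf | sedan | rock | pasta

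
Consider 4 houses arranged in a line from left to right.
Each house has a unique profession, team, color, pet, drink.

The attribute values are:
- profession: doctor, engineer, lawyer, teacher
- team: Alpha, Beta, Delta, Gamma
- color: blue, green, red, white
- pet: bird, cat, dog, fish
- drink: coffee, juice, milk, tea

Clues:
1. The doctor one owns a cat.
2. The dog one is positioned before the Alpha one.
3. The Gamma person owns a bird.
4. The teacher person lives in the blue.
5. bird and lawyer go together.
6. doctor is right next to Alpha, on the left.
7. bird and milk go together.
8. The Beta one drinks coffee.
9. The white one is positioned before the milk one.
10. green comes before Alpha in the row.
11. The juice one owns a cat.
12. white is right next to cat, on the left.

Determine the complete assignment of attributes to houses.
Solution:

House | Profession | Team | Color | Pet | Drink
-----------------------------------------------
  1   | engineer | Beta | white | dog | coffee
  2   | doctor | Delta | green | cat | juice
  3   | teacher | Alpha | blue | fish | tea
  4   | lawyer | Gamma | red | bird | milk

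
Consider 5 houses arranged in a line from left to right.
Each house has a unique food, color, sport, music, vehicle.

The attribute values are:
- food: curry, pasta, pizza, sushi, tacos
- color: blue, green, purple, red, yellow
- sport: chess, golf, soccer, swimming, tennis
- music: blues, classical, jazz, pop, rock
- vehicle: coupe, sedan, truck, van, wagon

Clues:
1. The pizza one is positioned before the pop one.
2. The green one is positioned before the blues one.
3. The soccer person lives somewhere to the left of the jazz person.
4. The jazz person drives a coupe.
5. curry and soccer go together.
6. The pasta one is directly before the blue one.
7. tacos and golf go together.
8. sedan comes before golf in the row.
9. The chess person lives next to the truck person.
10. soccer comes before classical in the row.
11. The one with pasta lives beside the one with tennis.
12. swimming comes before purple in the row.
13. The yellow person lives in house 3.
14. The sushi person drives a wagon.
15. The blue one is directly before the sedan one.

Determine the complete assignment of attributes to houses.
Solution:

House | Food | Color | Sport | Music | Vehicle
----------------------------------------------
  1   | pasta | green | chess | rock | van
  2   | pizza | blue | tennis | blues | truck
  3   | curry | yellow | soccer | pop | sedan
  4   | sushi | red | swimming | classical | wagon
  5   | tacos | purple | golf | jazz | coupe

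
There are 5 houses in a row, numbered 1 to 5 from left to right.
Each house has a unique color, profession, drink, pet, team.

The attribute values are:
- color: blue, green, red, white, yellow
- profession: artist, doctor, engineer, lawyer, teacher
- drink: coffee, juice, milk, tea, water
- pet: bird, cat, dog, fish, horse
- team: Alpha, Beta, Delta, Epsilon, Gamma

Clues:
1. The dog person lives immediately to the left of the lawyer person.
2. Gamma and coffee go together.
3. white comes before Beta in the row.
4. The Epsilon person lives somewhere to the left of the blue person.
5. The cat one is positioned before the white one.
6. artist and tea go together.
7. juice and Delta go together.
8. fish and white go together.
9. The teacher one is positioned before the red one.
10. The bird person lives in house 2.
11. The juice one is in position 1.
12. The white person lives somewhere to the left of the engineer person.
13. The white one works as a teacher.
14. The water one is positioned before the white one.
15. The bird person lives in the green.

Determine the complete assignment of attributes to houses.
Solution:

House | Color | Profession | Drink | Pet | Team
-----------------------------------------------
  1   | yellow | doctor | juice | dog | Delta
  2   | green | lawyer | water | bird | Epsilon
  3   | blue | artist | tea | cat | Alpha
  4   | white | teacher | coffee | fish | Gamma
  5   | red | engineer | milk | horse | Beta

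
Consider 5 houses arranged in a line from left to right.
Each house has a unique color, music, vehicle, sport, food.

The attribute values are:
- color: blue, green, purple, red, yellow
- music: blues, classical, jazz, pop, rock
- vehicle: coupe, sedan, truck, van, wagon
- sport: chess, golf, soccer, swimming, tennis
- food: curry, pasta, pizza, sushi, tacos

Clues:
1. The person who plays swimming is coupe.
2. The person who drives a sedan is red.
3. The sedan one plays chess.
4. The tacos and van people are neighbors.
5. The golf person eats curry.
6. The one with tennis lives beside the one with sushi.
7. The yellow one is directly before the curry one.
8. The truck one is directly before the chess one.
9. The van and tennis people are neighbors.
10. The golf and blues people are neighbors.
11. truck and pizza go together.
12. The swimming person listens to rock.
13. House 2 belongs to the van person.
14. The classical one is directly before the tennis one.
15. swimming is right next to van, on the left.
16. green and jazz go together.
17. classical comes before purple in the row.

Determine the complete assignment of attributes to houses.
Solution:

House | Color | Music | Vehicle | Sport | Food
----------------------------------------------
  1   | yellow | rock | coupe | swimming | tacos
  2   | blue | classical | van | golf | curry
  3   | purple | blues | truck | tennis | pizza
  4   | red | pop | sedan | chess | sushi
  5   | green | jazz | wagon | soccer | pasta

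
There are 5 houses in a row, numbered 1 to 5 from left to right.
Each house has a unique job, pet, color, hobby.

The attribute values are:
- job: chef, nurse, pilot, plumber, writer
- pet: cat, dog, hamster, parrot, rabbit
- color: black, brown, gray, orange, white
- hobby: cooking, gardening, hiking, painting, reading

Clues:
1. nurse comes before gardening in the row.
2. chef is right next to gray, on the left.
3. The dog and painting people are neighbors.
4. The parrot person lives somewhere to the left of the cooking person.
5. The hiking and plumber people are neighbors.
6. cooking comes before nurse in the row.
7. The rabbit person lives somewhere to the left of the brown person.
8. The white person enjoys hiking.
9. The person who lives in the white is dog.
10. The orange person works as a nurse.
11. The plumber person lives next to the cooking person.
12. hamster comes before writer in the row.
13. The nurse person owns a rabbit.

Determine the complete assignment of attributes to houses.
Solution:

House | Job | Pet | Color | Hobby
---------------------------------
  1   | chef | dog | white | hiking
  2   | plumber | parrot | gray | painting
  3   | pilot | hamster | black | cooking
  4   | nurse | rabbit | orange | reading
  5   | writer | cat | brown | gardening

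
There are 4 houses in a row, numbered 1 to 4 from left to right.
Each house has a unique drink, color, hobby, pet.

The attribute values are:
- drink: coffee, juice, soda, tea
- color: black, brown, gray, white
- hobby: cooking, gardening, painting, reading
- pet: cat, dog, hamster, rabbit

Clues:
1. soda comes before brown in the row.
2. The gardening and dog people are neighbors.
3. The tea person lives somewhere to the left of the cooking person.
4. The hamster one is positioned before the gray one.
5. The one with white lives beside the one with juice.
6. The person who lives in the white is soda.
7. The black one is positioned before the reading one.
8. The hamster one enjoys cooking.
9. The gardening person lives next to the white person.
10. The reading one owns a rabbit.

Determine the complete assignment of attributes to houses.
Solution:

House | Drink | Color | Hobby | Pet
-----------------------------------
  1   | tea | black | gardening | cat
  2   | soda | white | painting | dog
  3   | juice | brown | cooking | hamster
  4   | coffee | gray | reading | rabbit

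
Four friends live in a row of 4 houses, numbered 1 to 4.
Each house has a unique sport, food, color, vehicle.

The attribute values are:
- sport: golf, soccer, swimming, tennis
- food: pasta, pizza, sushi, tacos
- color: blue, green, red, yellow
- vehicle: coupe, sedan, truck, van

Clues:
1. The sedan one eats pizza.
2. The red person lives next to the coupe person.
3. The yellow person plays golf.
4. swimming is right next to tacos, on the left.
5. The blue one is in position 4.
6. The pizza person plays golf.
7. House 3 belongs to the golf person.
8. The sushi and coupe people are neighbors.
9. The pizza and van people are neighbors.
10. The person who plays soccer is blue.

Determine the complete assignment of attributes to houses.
Solution:

House | Sport | Food | Color | Vehicle
--------------------------------------
  1   | swimming | sushi | red | truck
  2   | tennis | tacos | green | coupe
  3   | golf | pizza | yellow | sedan
  4   | soccer | pasta | blue | van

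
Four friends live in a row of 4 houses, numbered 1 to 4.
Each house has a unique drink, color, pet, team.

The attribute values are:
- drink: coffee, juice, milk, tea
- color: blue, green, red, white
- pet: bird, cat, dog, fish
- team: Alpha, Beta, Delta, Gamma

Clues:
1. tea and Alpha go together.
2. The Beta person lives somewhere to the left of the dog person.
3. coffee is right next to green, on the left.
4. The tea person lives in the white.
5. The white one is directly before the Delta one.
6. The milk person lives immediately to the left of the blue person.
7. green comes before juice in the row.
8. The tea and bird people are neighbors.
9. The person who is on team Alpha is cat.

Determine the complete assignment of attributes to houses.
Solution:

House | Drink | Color | Pet | Team
----------------------------------
  1   | tea | white | cat | Alpha
  2   | coffee | red | bird | Delta
  3   | milk | green | fish | Beta
  4   | juice | blue | dog | Gamma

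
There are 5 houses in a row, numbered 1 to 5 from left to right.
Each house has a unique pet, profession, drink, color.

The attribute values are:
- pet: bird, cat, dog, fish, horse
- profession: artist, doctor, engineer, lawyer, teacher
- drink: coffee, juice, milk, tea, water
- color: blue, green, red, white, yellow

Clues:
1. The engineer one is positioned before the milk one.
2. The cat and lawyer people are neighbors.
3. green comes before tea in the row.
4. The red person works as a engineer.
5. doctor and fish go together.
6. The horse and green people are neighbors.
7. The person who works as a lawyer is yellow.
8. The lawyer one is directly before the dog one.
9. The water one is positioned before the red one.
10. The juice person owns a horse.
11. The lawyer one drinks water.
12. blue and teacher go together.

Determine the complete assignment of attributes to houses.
Solution:

House | Pet | Profession | Drink | Color
----------------------------------------
  1   | horse | teacher | juice | blue
  2   | cat | artist | coffee | green
  3   | bird | lawyer | water | yellow
  4   | dog | engineer | tea | red
  5   | fish | doctor | milk | white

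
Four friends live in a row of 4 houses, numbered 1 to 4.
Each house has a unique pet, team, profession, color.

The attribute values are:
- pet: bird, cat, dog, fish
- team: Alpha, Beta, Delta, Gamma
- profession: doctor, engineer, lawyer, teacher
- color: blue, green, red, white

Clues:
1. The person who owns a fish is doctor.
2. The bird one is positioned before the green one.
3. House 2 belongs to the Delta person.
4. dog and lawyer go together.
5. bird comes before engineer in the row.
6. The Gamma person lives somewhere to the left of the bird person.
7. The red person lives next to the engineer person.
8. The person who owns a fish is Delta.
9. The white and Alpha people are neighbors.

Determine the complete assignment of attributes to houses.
Solution:

House | Pet | Team | Profession | Color
---------------------------------------
  1   | dog | Gamma | lawyer | blue
  2   | fish | Delta | doctor | white
  3   | bird | Alpha | teacher | red
  4   | cat | Beta | engineer | green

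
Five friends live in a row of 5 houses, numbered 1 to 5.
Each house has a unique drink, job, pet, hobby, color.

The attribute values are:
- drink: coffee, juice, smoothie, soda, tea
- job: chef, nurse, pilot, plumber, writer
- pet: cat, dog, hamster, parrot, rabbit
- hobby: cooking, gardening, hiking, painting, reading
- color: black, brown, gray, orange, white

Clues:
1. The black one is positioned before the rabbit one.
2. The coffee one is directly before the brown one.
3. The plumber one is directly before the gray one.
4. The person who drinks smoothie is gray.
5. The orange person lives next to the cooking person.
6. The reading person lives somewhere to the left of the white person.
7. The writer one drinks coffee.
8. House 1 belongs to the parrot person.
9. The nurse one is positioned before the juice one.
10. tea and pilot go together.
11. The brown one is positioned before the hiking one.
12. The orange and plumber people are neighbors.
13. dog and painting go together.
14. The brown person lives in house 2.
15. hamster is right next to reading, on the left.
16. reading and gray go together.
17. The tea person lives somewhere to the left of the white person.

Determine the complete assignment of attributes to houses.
Solution:

House | Drink | Job | Pet | Hobby | Color
-----------------------------------------
  1   | coffee | writer | parrot | gardening | orange
  2   | soda | plumber | hamster | cooking | brown
  3   | smoothie | nurse | cat | reading | gray
  4   | tea | pilot | dog | painting | black
  5   | juice | chef | rabbit | hiking | white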